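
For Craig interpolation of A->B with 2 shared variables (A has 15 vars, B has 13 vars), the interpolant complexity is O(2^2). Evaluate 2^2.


Shared atoms = 2
Craig interpolant size bound = 2^2
= 4

4


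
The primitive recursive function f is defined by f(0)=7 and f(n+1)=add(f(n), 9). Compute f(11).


f(0) = 7
f(1) = add(f(0), 9) = add(7, 9) = 16
f(2) = add(f(1), 9) = add(16, 9) = 25
f(3) = add(f(2), 9) = add(25, 9) = 34
f(4) = add(f(3), 9) = add(34, 9) = 43
f(5) = add(f(4), 9) = add(43, 9) = 52
f(6) = add(f(5), 9) = add(52, 9) = 61
f(7) = add(f(6), 9) = add(61, 9) = 70
f(8) = add(f(7), 9) = add(70, 9) = 79
f(9) = add(f(8), 9) = add(79, 9) = 88
f(10) = add(f(9), 9) = add(88, 9) = 97
f(11) = add(f(10), 9) = add(97, 9) = 106


106


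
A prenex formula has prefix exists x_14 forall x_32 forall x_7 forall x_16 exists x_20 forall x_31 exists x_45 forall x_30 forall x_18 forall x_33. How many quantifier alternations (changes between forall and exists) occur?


Walk the prefix and count type changes:
  position 1: exists -> forall <-- alternation
  position 2: forall -> forall
  position 3: forall -> forall
  position 4: forall -> exists <-- alternation
  position 5: exists -> forall <-- alternation
  position 6: forall -> exists <-- alternation
  position 7: exists -> forall <-- alternation
  position 8: forall -> forall
  position 9: forall -> forall
Total alternations = 5

5


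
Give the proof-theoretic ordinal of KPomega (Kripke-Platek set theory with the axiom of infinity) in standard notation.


The proof-theoretic ordinal of KPomega (Kripke-Platek set theory with the axiom of infinity) is a standard result in ordinal analysis.
This ordinal is the supremum of order types of primitive recursive well-orderings
that the theory can prove to be well-ordered.
For KPomega (Kripke-Platek set theory with the axiom of infinity), the proof-theoretic ordinal is psi_0(epsilon_{Omega+1}).

psi_0(epsilon_{Omega+1})


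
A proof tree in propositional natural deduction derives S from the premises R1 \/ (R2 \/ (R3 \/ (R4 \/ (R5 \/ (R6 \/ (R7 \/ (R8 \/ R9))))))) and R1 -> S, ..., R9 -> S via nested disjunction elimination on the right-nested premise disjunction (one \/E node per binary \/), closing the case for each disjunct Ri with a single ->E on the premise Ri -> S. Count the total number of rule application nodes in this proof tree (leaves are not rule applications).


The premise R1 \/ (R2 \/ (R3 \/ (R4 \/ (R5 \/ (R6 \/ (R7 \/ (R8 \/ R9))))))) contains 9 disjuncts, hence 8 binary \/ connectives.
- Each binary \/ is eliminated once: 8 \/E nodes.
- Each of the 9 cases Ri derives S by one ->E with Ri -> S: 9 ->E nodes.
Total = 8 + 9 = 17

17


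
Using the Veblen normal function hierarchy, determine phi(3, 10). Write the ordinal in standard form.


phi(3, 10):
phi(3, beta) = eta_beta (the beta-th eta number, fixed point of zeta).
phi(3, 10) = eta_10

eta_10


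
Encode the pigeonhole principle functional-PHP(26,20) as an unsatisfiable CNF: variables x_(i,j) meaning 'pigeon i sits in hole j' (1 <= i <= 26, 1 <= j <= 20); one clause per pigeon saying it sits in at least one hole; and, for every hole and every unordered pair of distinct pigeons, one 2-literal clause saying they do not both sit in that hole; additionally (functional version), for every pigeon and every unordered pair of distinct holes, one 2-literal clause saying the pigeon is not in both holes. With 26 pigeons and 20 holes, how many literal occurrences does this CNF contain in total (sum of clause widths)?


functional-PHP(26,20): 26 pigeons, 20 holes, 26*20 = 520 variables.
- pigeon clauses: one per pigeon -> 26 clauses of width 20 -> 520 literals
- hole clauses: 20 holes * C(26,2) = 20 * 325 -> 6500 clauses of width 2 -> 13000 literals
- functional clauses: 26 pigeons * C(20,2) = 26 * 190 -> 4940 clauses of width 2 -> 9880 literals
Total literal occurrences = 520 + 13000 + 9880 = 23400

23400


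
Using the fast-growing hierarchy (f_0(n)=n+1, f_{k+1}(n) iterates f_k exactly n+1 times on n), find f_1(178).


f_1(178) = f_0^179(178)
f_0 adds 1 each time, applied 179 times.
f_1(178) = 178 + 179 = 357

357


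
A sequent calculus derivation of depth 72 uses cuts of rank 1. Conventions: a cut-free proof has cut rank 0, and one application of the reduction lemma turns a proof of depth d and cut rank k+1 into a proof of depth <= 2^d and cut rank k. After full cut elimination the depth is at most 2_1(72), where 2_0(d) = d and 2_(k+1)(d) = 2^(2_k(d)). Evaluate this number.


Each rank reduction sends depth d to at most 2^d; cut rank r needs r reductions.
2_0(72) = 72
2_1(72) = 2^72 = 4722366482869645213696
Cut-free depth bound = 4722366482869645213696

4722366482869645213696


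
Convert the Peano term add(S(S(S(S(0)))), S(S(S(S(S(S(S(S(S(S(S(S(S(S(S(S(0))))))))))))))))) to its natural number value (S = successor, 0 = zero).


add(S^4(0), S^16(0)):
S^4(0) = 4
S^16(0) = 16
4 + 16 = 20

20


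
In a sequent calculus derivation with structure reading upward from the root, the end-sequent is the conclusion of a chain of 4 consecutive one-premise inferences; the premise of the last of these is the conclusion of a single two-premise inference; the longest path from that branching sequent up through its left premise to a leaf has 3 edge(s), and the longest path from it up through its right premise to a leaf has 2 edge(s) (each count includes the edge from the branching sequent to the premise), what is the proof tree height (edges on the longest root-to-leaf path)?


Longest path through the left premise: 3 edges (measured from the branching sequent)
Longest path through the right premise: 2 edges
Height of the subtree rooted at the branching sequent: max(3, 2) = 3
The branching sequent sits 4 edges above the root (the chain of one-premise inferences), so height = 3 + 4 = 7

7


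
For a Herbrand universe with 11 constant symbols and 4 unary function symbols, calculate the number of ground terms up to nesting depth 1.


Herbrand terms by depth:
Depth 0: 11 constants
Depth 1: 44 new terms (running total: 55)
Total distinct ground terms = 55

55


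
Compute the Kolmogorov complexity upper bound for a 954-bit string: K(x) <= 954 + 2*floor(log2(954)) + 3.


floor(log2(954)) = 9
2 * 9 = 18
K(x) <= 954 + 18 + 3 = 975

975


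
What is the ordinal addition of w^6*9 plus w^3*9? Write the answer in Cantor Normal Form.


Ordinal addition w^6*9 + w^3*9:
Leading exponent of alpha (6) > leading exponent of beta (3).
Since alpha's term has higher exponent than beta's leading term,
the sum is simply alpha followed by beta.
Result = w^6*9 + w^3*9

w^6*9 + w^3*9


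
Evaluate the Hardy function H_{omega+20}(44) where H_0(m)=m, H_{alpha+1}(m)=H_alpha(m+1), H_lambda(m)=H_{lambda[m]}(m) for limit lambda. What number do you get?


H_{omega+20}(44):
Unwind the 20 successor steps: H_{omega+20}(44) = H_omega(44+20) = H_omega(64).
H_omega(m) = H_m(m) = m + m = 2m.
Result = 2 * 64 = 128

128


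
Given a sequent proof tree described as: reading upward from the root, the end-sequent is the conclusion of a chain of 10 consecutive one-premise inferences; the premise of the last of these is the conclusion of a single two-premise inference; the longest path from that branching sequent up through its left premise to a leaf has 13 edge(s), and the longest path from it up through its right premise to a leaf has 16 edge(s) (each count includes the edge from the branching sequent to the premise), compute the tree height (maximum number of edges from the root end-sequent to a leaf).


Longest path through the left premise: 13 edges (measured from the branching sequent)
Longest path through the right premise: 16 edges
Height of the subtree rooted at the branching sequent: max(13, 16) = 16
The branching sequent sits 10 edges above the root (the chain of one-premise inferences), so height = 16 + 10 = 26

26


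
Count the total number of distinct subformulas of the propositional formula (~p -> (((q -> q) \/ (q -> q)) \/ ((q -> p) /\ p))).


Formula: (~p -> (((q -> q) \/ (q -> q)) \/ ((q -> p) /\ p)))
Subformulas found:
  1. q
  2. p
  3. ~p
  4. (q -> q)
  5. (q -> p)
  6. ((q -> p) /\ p)
  7. ((q -> q) \/ (q -> q))
  8. (((q -> q) \/ (q -> q)) \/ ((q -> p) /\ p))
  9. (~p -> (((q -> q) \/ (q -> q)) \/ ((q -> p) /\ p)))
Total distinct subformulas = 9

9


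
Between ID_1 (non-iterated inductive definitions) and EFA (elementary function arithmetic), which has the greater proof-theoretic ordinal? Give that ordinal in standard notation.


Proof-theoretic ordinal of ID_1 (non-iterated inductive definitions): psi_0(epsilon_{Omega+1})
Proof-theoretic ordinal of EFA (elementary function arithmetic): omega^3
Comparing: omega^3 < psi_0(epsilon_{Omega+1}).
The larger ordinal is psi_0(epsilon_{Omega+1}) (from ID_1 (non-iterated inductive definitions)).

psi_0(epsilon_{Omega+1})


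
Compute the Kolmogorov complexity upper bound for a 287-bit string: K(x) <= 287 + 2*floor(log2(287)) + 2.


floor(log2(287)) = 8
2 * 8 = 16
K(x) <= 287 + 16 + 2 = 305

305


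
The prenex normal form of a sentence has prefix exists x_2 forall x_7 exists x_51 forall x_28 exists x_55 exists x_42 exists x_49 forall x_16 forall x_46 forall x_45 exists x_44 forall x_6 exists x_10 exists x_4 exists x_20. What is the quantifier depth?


Quantifier prefix has 15 quantifier symbols.
Quantifier depth = 15

15


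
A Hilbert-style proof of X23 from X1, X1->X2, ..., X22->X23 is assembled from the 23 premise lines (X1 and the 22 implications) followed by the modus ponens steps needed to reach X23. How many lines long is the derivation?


We have 23 premise lines: X1 and 22 implications.
Each implication is detached once by MP, giving 22 MP lines.
23 premise lines + 22 MP lines = 45 total lines.

45


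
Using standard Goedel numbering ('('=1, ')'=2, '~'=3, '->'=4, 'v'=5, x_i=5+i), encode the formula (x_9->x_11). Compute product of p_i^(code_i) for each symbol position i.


Formula: (x_9->x_11)
Symbol codes: [1, 14, 4, 16, 2]
Primes: [2, 3, 5, 7, 11]
p_1^1 = 2^1 = 2
p_2^14 = 3^14 = 4782969
p_3^4 = 5^4 = 625
p_4^16 = 7^16 = 33232930569601
p_5^2 = 11^2 = 121
Product = 24041501599900031212061250

24041501599900031212061250


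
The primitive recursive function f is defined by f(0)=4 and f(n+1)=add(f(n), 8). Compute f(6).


f(0) = 4
f(1) = add(f(0), 8) = add(4, 8) = 12
f(2) = add(f(1), 8) = add(12, 8) = 20
f(3) = add(f(2), 8) = add(20, 8) = 28
f(4) = add(f(3), 8) = add(28, 8) = 36
f(5) = add(f(4), 8) = add(36, 8) = 44
f(6) = add(f(5), 8) = add(44, 8) = 52


52


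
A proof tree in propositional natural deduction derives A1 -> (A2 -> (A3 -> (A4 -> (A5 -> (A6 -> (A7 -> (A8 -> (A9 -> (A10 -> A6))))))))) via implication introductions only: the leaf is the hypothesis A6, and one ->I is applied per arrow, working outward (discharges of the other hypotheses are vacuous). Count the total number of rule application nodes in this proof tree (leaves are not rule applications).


The formula has 10 arrows (->); its innermost consequent A6 is one of the antecedents,
so the proof starts from the hypothesis leaf A6 (not a rule application) and closes one arrow per ->I.
Building A1 -> (A2 -> (A3 -> (A4 -> (A5 -> (A6 -> (A7 -> (A8 -> (A9 -> (A10 -> A6))))))))) therefore takes 10 nested implication introductions.
Total inference nodes = 10

10


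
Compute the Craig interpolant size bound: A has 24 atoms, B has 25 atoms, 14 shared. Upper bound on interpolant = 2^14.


Shared atoms = 14
Craig interpolant size bound = 2^14
= 16384

16384


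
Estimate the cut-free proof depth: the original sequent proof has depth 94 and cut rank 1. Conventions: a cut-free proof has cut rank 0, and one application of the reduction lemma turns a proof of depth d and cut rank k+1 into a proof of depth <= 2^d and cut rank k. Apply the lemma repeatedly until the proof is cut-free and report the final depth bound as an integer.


Each rank reduction sends depth d to at most 2^d; cut rank r needs r reductions.
2_0(94) = 94
2_1(94) = 2^94 = 19807040628566084398385987584
Cut-free depth bound = 19807040628566084398385987584

19807040628566084398385987584


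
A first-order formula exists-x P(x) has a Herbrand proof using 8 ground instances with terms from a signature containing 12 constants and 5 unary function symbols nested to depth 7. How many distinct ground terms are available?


Herbrand terms by depth:
Depth 0: 12 constants
Depth 1: 60 new terms (running total: 72)
Depth 2: 300 new terms (running total: 372)
Depth 3: 1500 new terms (running total: 1872)
Depth 4: 7500 new terms (running total: 9372)
Depth 5: 37500 new terms (running total: 46872)
Depth 6: 187500 new terms (running total: 234372)
Depth 7: 937500 new terms (running total: 1171872)
Total distinct ground terms = 1171872

1171872


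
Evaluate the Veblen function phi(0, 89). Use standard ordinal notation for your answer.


phi(0, 89):
phi(0, beta) = omega^beta by definition.
phi(0, 89) = omega^89

omega^89


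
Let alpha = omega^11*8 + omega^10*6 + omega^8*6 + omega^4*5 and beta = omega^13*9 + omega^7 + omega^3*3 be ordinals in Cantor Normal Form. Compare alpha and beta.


Compare term by term from highest exponent:
alpha = omega^11*8 + omega^10*6 + omega^8*6 + omega^4*5
beta = omega^13*9 + omega^7 + omega^3*3
Term 1: alpha has omega^11*8, beta has omega^13*9
Term 2: alpha has omega^10*6, beta has omega^7*1
Term 3: alpha has omega^8*6, beta has omega^3*3
Term 4: alpha has omega^4*5, beta has omega^0*0
Result: alpha < beta

alpha < beta


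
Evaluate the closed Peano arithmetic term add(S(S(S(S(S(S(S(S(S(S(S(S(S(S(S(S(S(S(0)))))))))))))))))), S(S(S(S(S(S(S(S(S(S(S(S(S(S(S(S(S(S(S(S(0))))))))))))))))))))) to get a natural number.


add(S^18(0), S^20(0)):
S^18(0) = 18
S^20(0) = 20
18 + 20 = 38

38


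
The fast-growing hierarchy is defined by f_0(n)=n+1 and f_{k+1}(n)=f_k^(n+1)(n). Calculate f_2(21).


f_2(21) = f_1^22(21)
f_1(m) = 2m + 1.
Iterating: f_1^k(n) = 2^k*(n+1) - 1.
f_2(21) = 2^22*(21+1) - 1 = 4194304*22 - 1 = 92274687

92274687


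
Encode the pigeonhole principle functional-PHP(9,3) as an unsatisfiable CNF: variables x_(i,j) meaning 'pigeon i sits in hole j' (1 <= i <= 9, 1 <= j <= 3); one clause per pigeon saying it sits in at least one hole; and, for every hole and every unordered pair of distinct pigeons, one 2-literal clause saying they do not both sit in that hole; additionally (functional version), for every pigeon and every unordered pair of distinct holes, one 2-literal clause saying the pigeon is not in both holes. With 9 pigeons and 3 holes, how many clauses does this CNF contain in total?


functional-PHP(9,3): 9 pigeons, 3 holes, 9*3 = 27 variables.
- pigeon clauses: one per pigeon -> 9 clauses
- hole clauses: 3 holes * C(9,2) = 3 * 36 -> 108 clauses
- functional clauses: 9 pigeons * C(3,2) = 9 * 3 -> 27 clauses
Total clauses = 9 + 108 + 27 = 144

144


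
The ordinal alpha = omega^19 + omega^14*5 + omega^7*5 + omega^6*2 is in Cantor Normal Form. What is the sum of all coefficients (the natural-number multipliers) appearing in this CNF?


CNF: omega^19 + omega^14*5 + omega^7*5 + omega^6*2
Coefficients: 1 + 5 + 5 + 2 = 13

13


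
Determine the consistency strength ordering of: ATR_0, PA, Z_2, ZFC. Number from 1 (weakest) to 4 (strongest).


Ordering by consistency strength:
1. PA
2. ATR_0
3. Z_2
4. ZFC


ATR_0=2, PA=1, Z_2=3, ZFC=4


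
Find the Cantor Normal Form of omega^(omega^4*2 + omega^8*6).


omega^(omega^4*2 + omega^8*6):
In ordinal addition a term is absorbed by a following term of strictly larger exponent: 4 < 8, so omega^4*2 + omega^8*6 = omega^8*6.
omega raised to a CNF ordinal is a single CNF term: Result = omega^(omega^8*6)

omega^(omega^8*6)


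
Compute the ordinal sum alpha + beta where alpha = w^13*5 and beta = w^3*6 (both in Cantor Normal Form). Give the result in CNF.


Ordinal addition w^13*5 + w^3*6:
Leading exponent of alpha (13) > leading exponent of beta (3).
Since alpha's term has higher exponent than beta's leading term,
the sum is simply alpha followed by beta.
Result = w^13*5 + w^3*6

w^13*5 + w^3*6


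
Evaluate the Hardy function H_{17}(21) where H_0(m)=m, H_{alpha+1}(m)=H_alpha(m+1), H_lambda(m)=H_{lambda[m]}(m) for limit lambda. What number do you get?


H_17(21):
For finite ordinals k, H_k(n) = n + k (each successor step adds 1).
H_17(21) = 21 + 17 = 38

38


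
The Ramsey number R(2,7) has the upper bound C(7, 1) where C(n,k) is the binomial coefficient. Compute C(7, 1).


R(2,7) <= C(2+7-2, 2-1) = C(7, 1)
C(7, 1) = 7! / (1! * 6!)
= 7

7


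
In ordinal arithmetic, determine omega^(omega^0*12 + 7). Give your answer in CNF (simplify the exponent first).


omega^(omega^0*12 + 7):
omega^0 = 1, so the exponent is 12 + 7 = 19 (finite ordinal addition).
Result = omega^19, already a single CNF term.

omega^19


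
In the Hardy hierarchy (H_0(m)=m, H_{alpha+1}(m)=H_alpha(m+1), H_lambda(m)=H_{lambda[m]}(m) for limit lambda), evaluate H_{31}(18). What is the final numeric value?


H_31(18):
For finite ordinals k, H_k(n) = n + k (each successor step adds 1).
H_31(18) = 18 + 31 = 49

49


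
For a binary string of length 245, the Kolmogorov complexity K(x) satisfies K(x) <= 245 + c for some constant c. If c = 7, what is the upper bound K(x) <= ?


K(x) <= |x| + c = 245 + 7 = 252

252


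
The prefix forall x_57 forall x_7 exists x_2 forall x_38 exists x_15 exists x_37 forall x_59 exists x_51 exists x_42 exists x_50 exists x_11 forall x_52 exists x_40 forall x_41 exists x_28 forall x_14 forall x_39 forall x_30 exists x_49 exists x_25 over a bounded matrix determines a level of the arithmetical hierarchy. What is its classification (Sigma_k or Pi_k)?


Leading quantifier is forall, so the class is Pi.
Number of quantifier blocks = alternations + 1 = 11 + 1 = 12.
Classification: Pi_12

Pi_12


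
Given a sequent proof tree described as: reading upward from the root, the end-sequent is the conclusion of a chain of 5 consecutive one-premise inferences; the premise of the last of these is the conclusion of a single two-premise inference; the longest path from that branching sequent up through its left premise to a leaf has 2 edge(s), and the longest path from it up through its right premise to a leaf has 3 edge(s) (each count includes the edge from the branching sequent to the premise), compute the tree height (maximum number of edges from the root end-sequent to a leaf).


Longest path through the left premise: 2 edges (measured from the branching sequent)
Longest path through the right premise: 3 edges
Height of the subtree rooted at the branching sequent: max(2, 3) = 3
The branching sequent sits 5 edges above the root (the chain of one-premise inferences), so height = 3 + 5 = 8

8


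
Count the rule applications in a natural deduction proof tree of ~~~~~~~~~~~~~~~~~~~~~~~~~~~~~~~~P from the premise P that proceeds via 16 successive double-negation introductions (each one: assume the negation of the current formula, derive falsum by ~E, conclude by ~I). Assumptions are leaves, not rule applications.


Each double-negation introduction (from C infer ~~C) uses 2 inference nodes: one ~E (C and ~C give falsum) and one ~I (discharge ~C).
16 double negations = 16 * 2 = 32 inference nodes.

32


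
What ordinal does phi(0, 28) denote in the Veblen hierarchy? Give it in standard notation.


phi(0, 28):
phi(0, beta) = omega^beta by definition.
phi(0, 28) = omega^28

omega^28


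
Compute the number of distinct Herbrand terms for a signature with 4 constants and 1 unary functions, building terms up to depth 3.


Herbrand terms by depth:
Depth 0: 4 constants
Depth 1: 4 new terms (running total: 8)
Depth 2: 4 new terms (running total: 12)
Depth 3: 4 new terms (running total: 16)
Total distinct ground terms = 16

16


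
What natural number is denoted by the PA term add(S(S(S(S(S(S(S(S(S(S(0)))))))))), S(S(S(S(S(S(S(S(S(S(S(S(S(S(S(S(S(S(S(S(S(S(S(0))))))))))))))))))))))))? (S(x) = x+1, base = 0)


add(S^10(0), S^23(0)):
S^10(0) = 10
S^23(0) = 23
10 + 23 = 33

33


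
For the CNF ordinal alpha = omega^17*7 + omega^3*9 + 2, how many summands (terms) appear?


CNF: omega^17*7 + omega^3*9 + 2
Count the summands separated by '+':
  term 1: omega^17*7
  term 2: omega^3*9
  term 3: 2
Total terms = 3

3


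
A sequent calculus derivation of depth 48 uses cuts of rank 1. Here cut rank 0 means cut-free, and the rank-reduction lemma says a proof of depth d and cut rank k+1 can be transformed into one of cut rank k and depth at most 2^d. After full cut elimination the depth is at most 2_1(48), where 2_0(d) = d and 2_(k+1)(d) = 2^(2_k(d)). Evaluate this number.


Each rank reduction sends depth d to at most 2^d; cut rank r needs r reductions.
2_0(48) = 48
2_1(48) = 2^48 = 281474976710656
Cut-free depth bound = 281474976710656

281474976710656


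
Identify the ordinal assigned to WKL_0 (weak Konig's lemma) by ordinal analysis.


The proof-theoretic ordinal of WKL_0 (weak Konig's lemma) is a standard result in ordinal analysis.
This ordinal is the supremum of order types of primitive recursive well-orderings
that the theory can prove to be well-ordered.
For WKL_0 (weak Konig's lemma), the proof-theoretic ordinal is omega^omega.

omega^omega


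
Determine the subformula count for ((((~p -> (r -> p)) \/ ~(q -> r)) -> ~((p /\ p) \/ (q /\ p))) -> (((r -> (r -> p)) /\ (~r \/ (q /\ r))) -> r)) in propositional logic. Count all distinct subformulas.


Formula: ((((~p -> (r -> p)) \/ ~(q -> r)) -> ~((p /\ p) \/ (q /\ p))) -> (((r -> (r -> p)) /\ (~r \/ (q /\ r))) -> r))
Subformulas found:
  1. r
  2. q
  3. p
  4. ~p
  5. ~r
  6. (q /\ p)
  7. (q /\ r)
  8. (r -> p)
  9. (p /\ p)
  10. (q -> r)
  11. ~(q -> r)
  12. (r -> (r -> p))
  13. (~p -> (r -> p))
  14. (~r \/ (q /\ r))
  15. ((p /\ p) \/ (q /\ p))
  16. ~((p /\ p) \/ (q /\ p))
  17. ((~p -> (r -> p)) \/ ~(q -> r))
  18. ((r -> (r -> p)) /\ (~r \/ (q /\ r)))
  19. (((r -> (r -> p)) /\ (~r \/ (q /\ r))) -> r)
  20. (((~p -> (r -> p)) \/ ~(q -> r)) -> ~((p /\ p) \/ (q /\ p)))
  21. ((((~p -> (r -> p)) \/ ~(q -> r)) -> ~((p /\ p) \/ (q /\ p))) -> (((r -> (r -> p)) /\ (~r \/ (q /\ r))) -> r))
Total distinct subformulas = 21

21


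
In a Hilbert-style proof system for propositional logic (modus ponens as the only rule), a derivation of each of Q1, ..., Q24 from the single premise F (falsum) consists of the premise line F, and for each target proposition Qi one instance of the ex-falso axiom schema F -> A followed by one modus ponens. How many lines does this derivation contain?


Ex falso, line by line:
- 1 premise line (F)
- 24 targets, each needing 1 axiom instance (F -> Qi) + 1 MP = 2 lines: 2 * 24 = 48
Total = 1 + 48 = 49 lines.

49


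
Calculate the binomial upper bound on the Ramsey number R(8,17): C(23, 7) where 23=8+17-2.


R(8,17) <= C(8+17-2, 8-1) = C(23, 7)
C(23, 7) = 23! / (7! * 16!)
= 245157

245157


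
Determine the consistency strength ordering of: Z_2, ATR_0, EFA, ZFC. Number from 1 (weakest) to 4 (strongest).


Ordering by consistency strength:
1. EFA
2. ATR_0
3. Z_2
4. ZFC


Z_2=3, ATR_0=2, EFA=1, ZFC=4


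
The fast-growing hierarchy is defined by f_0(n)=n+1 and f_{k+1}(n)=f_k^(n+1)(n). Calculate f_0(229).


f_0(229) = 229 + 1 = 230

230


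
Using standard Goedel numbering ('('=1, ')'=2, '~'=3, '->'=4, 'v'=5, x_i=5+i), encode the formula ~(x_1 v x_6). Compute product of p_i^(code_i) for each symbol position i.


Formula: ~(x_1 v x_6)
Symbol codes: [3, 1, 6, 5, 11, 2]
Primes: [2, 3, 5, 7, 11, 13]
p_1^3 = 2^3 = 8
p_2^1 = 3^1 = 3
p_3^6 = 5^6 = 15625
p_4^5 = 7^5 = 16807
p_5^11 = 11^11 = 285311670611
p_6^2 = 13^2 = 169
Product = 303897907089406504875000

303897907089406504875000


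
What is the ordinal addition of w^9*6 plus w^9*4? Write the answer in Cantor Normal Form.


Ordinal addition w^9*6 + w^9*4:
Both terms have the same exponent 9.
w^e*c + w^e*d = w^e*(c+d).
Result = w^9*(6+4) = w^9*10

w^9*10


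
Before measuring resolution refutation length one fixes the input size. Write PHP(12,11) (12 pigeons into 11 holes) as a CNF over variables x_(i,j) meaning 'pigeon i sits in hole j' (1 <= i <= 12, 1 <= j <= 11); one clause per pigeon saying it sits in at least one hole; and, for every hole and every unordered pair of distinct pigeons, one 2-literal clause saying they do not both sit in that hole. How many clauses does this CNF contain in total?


PHP(12,11): 12 pigeons, 11 holes, 12*11 = 132 variables.
- pigeon clauses: one per pigeon -> 12 clauses
- hole clauses: 11 holes * C(12,2) = 11 * 66 -> 726 clauses
Total clauses = 12 + 726 = 738

738


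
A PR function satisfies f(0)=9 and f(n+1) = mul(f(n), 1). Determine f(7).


f(0) = 9
f(1) = mul(f(0), 1) = mul(9, 1) = 9
f(2) = mul(f(1), 1) = mul(9, 1) = 9
f(3) = mul(f(2), 1) = mul(9, 1) = 9
f(4) = mul(f(3), 1) = mul(9, 1) = 9
f(5) = mul(f(4), 1) = mul(9, 1) = 9
f(6) = mul(f(5), 1) = mul(9, 1) = 9
f(7) = mul(f(6), 1) = mul(9, 1) = 9


9


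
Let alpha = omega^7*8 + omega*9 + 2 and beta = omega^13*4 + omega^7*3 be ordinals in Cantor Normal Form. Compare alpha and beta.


Compare term by term from highest exponent:
alpha = omega^7*8 + omega*9 + 2
beta = omega^13*4 + omega^7*3
Term 1: alpha has omega^7*8, beta has omega^13*4
Term 2: alpha has omega^1*9, beta has omega^7*3
Term 3: alpha has omega^0*2, beta has omega^0*0
Result: alpha < beta

alpha < beta


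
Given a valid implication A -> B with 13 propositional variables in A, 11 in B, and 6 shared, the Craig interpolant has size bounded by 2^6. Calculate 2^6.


Shared atoms = 6
Craig interpolant size bound = 2^6
= 64

64


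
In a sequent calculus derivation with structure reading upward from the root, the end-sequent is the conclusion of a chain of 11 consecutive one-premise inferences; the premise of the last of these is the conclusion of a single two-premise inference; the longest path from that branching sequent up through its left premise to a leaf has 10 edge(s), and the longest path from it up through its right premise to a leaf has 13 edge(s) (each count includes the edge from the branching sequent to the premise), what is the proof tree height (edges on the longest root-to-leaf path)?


Longest path through the left premise: 10 edges (measured from the branching sequent)
Longest path through the right premise: 13 edges
Height of the subtree rooted at the branching sequent: max(10, 13) = 13
The branching sequent sits 11 edges above the root (the chain of one-premise inferences), so height = 13 + 11 = 24

24


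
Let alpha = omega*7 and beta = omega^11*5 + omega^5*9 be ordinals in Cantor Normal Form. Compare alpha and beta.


Compare term by term from highest exponent:
alpha = omega*7
beta = omega^11*5 + omega^5*9
Term 1: alpha has omega^1*7, beta has omega^11*5
Term 2: alpha has omega^0*0, beta has omega^5*9
Result: alpha < beta

alpha < beta


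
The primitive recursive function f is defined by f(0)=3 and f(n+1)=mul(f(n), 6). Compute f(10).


f(0) = 3
f(1) = mul(f(0), 6) = mul(3, 6) = 18
f(2) = mul(f(1), 6) = mul(18, 6) = 108
f(3) = mul(f(2), 6) = mul(108, 6) = 648
f(4) = mul(f(3), 6) = mul(648, 6) = 3888
f(5) = mul(f(4), 6) = mul(3888, 6) = 23328
f(6) = mul(f(5), 6) = mul(23328, 6) = 139968
f(7) = mul(f(6), 6) = mul(139968, 6) = 839808
f(8) = mul(f(7), 6) = mul(839808, 6) = 5038848
f(9) = mul(f(8), 6) = mul(5038848, 6) = 30233088
f(10) = mul(f(9), 6) = mul(30233088, 6) = 181398528


181398528


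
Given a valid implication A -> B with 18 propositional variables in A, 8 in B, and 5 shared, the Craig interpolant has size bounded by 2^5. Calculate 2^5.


Shared atoms = 5
Craig interpolant size bound = 2^5
= 32

32


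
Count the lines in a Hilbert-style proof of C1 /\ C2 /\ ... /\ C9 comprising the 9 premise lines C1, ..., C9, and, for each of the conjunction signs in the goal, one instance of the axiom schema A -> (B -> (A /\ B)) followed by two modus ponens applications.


Conjoining 9 premises:
- 9 premise lines
- the goal has 8 conjunction signs; each costs 1 axiom instance + 2 MP = 3 lines: 3 * 8 = 24
Total = 9 + 24 = 33 lines.

33


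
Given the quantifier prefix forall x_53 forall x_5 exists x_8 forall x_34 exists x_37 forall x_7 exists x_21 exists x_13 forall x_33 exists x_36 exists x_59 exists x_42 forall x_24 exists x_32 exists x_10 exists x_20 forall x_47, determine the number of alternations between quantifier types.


Walk the prefix and count type changes:
  position 1: forall -> forall
  position 2: forall -> exists <-- alternation
  position 3: exists -> forall <-- alternation
  position 4: forall -> exists <-- alternation
  position 5: exists -> forall <-- alternation
  position 6: forall -> exists <-- alternation
  position 7: exists -> exists
  position 8: exists -> forall <-- alternation
  position 9: forall -> exists <-- alternation
  position 10: exists -> exists
  position 11: exists -> exists
  position 12: exists -> forall <-- alternation
  position 13: forall -> exists <-- alternation
  position 14: exists -> exists
  position 15: exists -> exists
  position 16: exists -> forall <-- alternation
Total alternations = 10

10


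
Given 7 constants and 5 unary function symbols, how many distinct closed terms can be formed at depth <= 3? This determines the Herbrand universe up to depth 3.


Herbrand terms by depth:
Depth 0: 7 constants
Depth 1: 35 new terms (running total: 42)
Depth 2: 175 new terms (running total: 217)
Depth 3: 875 new terms (running total: 1092)
Total distinct ground terms = 1092

1092


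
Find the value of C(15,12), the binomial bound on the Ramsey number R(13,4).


R(13,4) <= C(13+4-2, 13-1) = C(15, 12)
C(15, 12) = 15! / (12! * 3!)
= 455

455


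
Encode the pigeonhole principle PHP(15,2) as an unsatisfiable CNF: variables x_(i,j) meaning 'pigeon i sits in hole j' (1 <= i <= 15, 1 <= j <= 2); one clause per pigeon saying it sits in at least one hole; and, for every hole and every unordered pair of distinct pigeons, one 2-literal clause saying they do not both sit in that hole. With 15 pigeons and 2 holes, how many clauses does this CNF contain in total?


PHP(15,2): 15 pigeons, 2 holes, 15*2 = 30 variables.
- pigeon clauses: one per pigeon -> 15 clauses
- hole clauses: 2 holes * C(15,2) = 2 * 105 -> 210 clauses
Total clauses = 15 + 210 = 225

225


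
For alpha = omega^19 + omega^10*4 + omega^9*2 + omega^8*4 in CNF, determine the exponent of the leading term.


CNF: omega^19 + omega^10*4 + omega^9*2 + omega^8*4
The leading term is omega^19, which has exponent 19.

19


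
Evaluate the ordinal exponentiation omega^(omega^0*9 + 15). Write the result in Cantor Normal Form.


omega^(omega^0*9 + 15):
omega^0 = 1, so the exponent is 9 + 15 = 24 (finite ordinal addition).
Result = omega^24, already a single CNF term.

omega^24


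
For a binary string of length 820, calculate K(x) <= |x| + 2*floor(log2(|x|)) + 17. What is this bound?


floor(log2(820)) = 9
2 * 9 = 18
K(x) <= 820 + 18 + 17 = 855

855


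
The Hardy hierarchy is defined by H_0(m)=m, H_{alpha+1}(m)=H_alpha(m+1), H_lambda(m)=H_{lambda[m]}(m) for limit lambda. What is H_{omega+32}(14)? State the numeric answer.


H_{omega+32}(14):
Unwind the 32 successor steps: H_{omega+32}(14) = H_omega(14+32) = H_omega(46).
H_omega(m) = H_m(m) = m + m = 2m.
Result = 2 * 46 = 92

92


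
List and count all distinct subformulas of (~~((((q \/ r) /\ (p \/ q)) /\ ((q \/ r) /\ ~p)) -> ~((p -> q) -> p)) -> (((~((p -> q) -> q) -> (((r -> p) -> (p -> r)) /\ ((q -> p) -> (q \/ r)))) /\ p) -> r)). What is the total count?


Formula: (~~((((q \/ r) /\ (p \/ q)) /\ ((q \/ r) /\ ~p)) -> ~((p -> q) -> p)) -> (((~((p -> q) -> q) -> (((r -> p) -> (p -> r)) /\ ((q -> p) -> (q \/ r)))) /\ p) -> r))
Subformulas found:
  1. r
  2. q
  3. p
  4. ~p
  5. (q \/ r)
  6. (r -> p)
  7. (q -> p)
  8. (p \/ q)
  9. (p -> q)
  10. (p -> r)
  11. ((p -> q) -> p)
  12. ((p -> q) -> q)
  13. ~((p -> q) -> q)
  14. ~((p -> q) -> p)
  15. ((q \/ r) /\ ~p)
  16. ((r -> p) -> (p -> r))
  17. ((q \/ r) /\ (p \/ q))
  18. ((q -> p) -> (q \/ r))
  19. (((q \/ r) /\ (p \/ q)) /\ ((q \/ r) /\ ~p))
  20. (((r -> p) -> (p -> r)) /\ ((q -> p) -> (q \/ r)))
  21. ((((q \/ r) /\ (p \/ q)) /\ ((q \/ r) /\ ~p)) -> ~((p -> q) -> p))
  22. ~((((q \/ r) /\ (p \/ q)) /\ ((q \/ r) /\ ~p)) -> ~((p -> q) -> p))
  23. ~~((((q \/ r) /\ (p \/ q)) /\ ((q \/ r) /\ ~p)) -> ~((p -> q) -> p))
  24. (~((p -> q) -> q) -> (((r -> p) -> (p -> r)) /\ ((q -> p) -> (q \/ r))))
  25. ((~((p -> q) -> q) -> (((r -> p) -> (p -> r)) /\ ((q -> p) -> (q \/ r)))) /\ p)
  26. (((~((p -> q) -> q) -> (((r -> p) -> (p -> r)) /\ ((q -> p) -> (q \/ r)))) /\ p) -> r)
  27. (~~((((q \/ r) /\ (p \/ q)) /\ ((q \/ r) /\ ~p)) -> ~((p -> q) -> p)) -> (((~((p -> q) -> q) -> (((r -> p) -> (p -> r)) /\ ((q -> p) -> (q \/ r)))) /\ p) -> r))
Total distinct subformulas = 27

27


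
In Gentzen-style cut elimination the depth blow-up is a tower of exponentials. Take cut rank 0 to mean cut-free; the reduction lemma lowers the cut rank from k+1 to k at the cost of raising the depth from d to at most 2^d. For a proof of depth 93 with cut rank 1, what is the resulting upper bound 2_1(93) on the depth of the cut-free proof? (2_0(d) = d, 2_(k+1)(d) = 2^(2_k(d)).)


Each rank reduction sends depth d to at most 2^d; cut rank r needs r reductions.
2_0(93) = 93
2_1(93) = 2^93 = 9903520314283042199192993792
Cut-free depth bound = 9903520314283042199192993792

9903520314283042199192993792


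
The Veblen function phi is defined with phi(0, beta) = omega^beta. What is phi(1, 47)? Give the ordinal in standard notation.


phi(1, 47):
phi(1, beta) = epsilon_beta (the beta-th epsilon number).
phi(1, 47) = epsilon_47

epsilon_47


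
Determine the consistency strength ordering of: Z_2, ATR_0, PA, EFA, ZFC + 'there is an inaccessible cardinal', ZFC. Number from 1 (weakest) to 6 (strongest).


Ordering by consistency strength:
1. EFA
2. PA
3. ATR_0
4. Z_2
5. ZFC
6. ZFC + 'there is an inaccessible cardinal'


Z_2=4, ATR_0=3, PA=2, EFA=1, ZFC + 'there is an inaccessible cardinal'=6, ZFC=5


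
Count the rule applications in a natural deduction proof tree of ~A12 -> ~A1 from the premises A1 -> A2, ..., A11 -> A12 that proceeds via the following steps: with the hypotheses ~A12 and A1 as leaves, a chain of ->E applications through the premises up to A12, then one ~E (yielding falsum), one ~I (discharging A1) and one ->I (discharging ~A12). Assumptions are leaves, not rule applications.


From hypothesis A1, 11 ->E steps along the 11 premises yield A12.
~E with hypothesis ~A12 gives falsum (1 node); ~I discharging A1 gives ~A1 (1 node); ->I discharging ~A12 gives the goal (1 node).
Total = 11 + 3 = 14 inference nodes.

14


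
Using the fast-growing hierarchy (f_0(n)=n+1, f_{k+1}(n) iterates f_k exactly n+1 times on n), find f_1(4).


f_1(4) = f_0^5(4)
f_0 adds 1 each time, applied 5 times.
f_1(4) = 4 + 5 = 9

9


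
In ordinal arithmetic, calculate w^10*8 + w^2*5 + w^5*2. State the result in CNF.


Ordinal addition (w^10*8 + w^2*5) + w^5*2:
alpha's leading term has exponent 10 > beta's exponent 5, so it survives.
alpha's tail term has exponent 2 < beta's exponent 5, so it is absorbed by beta.
In ordinal addition, any term followed by a strictly larger-exponent term is absorbed.
Result = w^10*8 + w^5*2

w^10*8 + w^5*2


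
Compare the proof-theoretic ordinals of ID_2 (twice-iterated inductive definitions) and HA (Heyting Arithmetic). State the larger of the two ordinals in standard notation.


Proof-theoretic ordinal of ID_2 (twice-iterated inductive definitions): psi_0(epsilon_{Omega_2+1})
Proof-theoretic ordinal of HA (Heyting Arithmetic): epsilon_0
Comparing: epsilon_0 < psi_0(epsilon_{Omega_2+1}).
The larger ordinal is psi_0(epsilon_{Omega_2+1}) (from ID_2 (twice-iterated inductive definitions)).

psi_0(epsilon_{Omega_2+1})


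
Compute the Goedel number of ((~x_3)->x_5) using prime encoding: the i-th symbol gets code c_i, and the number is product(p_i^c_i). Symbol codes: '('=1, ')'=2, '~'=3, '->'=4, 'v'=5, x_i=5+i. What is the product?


Formula: ((~x_3)->x_5)
Symbol codes: [1, 1, 3, 8, 2, 4, 10, 2]
Primes: [2, 3, 5, 7, 11, 13, 17, 19]
p_1^1 = 2^1 = 2
p_2^1 = 3^1 = 3
p_3^3 = 5^3 = 125
p_4^8 = 7^8 = 5764801
p_5^2 = 11^2 = 121
p_6^4 = 13^4 = 28561
p_7^10 = 17^10 = 2015993900449
p_8^2 = 19^2 = 361
Product = 10874286694241441006327998956750

10874286694241441006327998956750


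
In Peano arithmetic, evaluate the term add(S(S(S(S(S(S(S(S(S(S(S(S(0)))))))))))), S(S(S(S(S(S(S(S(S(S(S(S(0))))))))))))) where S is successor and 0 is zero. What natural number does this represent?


add(S^12(0), S^12(0)):
S^12(0) = 12
S^12(0) = 12
12 + 12 = 24

24


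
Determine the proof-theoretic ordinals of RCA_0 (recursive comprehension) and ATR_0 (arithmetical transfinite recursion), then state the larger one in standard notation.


Proof-theoretic ordinal of RCA_0 (recursive comprehension): omega^omega
Proof-theoretic ordinal of ATR_0 (arithmetical transfinite recursion): Gamma_0
Comparing: omega^omega < Gamma_0.
The larger ordinal is Gamma_0 (from ATR_0 (arithmetical transfinite recursion)).

Gamma_0


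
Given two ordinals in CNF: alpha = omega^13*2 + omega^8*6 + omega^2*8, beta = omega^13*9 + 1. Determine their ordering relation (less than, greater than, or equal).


Compare term by term from highest exponent:
alpha = omega^13*2 + omega^8*6 + omega^2*8
beta = omega^13*9 + 1
Term 1: alpha has omega^13*2, beta has omega^13*9
Term 2: alpha has omega^8*6, beta has omega^0*1
Term 3: alpha has omega^2*8, beta has omega^0*0
Result: alpha < beta

alpha < beta


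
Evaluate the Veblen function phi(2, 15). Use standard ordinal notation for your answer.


phi(2, 15):
phi(2, beta) = zeta_beta (the beta-th zeta number, fixed point of epsilon).
phi(2, 15) = zeta_15

zeta_15


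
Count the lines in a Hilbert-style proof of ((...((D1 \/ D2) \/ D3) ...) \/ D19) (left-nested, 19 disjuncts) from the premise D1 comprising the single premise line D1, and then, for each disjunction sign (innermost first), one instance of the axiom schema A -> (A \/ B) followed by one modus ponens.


Building the left-nested 19-ary disjunction from D1:
- 1 premise line (D1)
- 19 disjuncts means 18 disjunction signs; each needs 1 axiom instance + 1 MP = 2 lines: 2 * 18 = 36
Total = 1 + 36 = 37 lines.

37


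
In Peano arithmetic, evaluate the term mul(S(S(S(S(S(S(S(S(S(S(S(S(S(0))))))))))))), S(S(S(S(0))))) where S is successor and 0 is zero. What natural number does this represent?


mul(S^13(0), S^4(0)):
S^13(0) = 13
S^4(0) = 4
13 * 4 = 52

52


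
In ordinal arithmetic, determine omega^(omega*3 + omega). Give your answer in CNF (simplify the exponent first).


omega^(omega*3 + omega):
Both terms of the exponent have the same exponent 1, so they merge: omega*3 + omega = omega*(3+1) = omega*4.
omega raised to a CNF ordinal is a single CNF term: Result = omega^(omega*4)

omega^(omega*4)


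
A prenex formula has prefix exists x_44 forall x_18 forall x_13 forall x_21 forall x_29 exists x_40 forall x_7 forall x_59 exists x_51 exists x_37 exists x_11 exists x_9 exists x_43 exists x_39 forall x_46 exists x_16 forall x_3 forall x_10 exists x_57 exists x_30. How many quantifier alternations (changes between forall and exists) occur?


Walk the prefix and count type changes:
  position 1: exists -> forall <-- alternation
  position 2: forall -> forall
  position 3: forall -> forall
  position 4: forall -> forall
  position 5: forall -> exists <-- alternation
  position 6: exists -> forall <-- alternation
  position 7: forall -> forall
  position 8: forall -> exists <-- alternation
  position 9: exists -> exists
  position 10: exists -> exists
  position 11: exists -> exists
  position 12: exists -> exists
  position 13: exists -> exists
  position 14: exists -> forall <-- alternation
  position 15: forall -> exists <-- alternation
  position 16: exists -> forall <-- alternation
  position 17: forall -> forall
  position 18: forall -> exists <-- alternation
  position 19: exists -> exists
Total alternations = 8

8
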